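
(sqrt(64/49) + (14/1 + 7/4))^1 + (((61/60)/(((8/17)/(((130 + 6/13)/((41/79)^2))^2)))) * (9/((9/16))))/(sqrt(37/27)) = 473/28 + 58090995864357376 * sqrt(111)/88347417665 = 6927515.57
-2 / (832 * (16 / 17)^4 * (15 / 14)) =-584647 / 204472320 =-0.00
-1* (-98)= 98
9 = 9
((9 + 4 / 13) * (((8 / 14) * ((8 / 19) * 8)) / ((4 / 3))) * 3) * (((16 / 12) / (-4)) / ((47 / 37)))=-859584 / 81263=-10.58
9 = 9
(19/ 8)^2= 361/ 64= 5.64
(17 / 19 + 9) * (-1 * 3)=-564 / 19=-29.68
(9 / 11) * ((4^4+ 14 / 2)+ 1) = 216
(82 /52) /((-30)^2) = 41 /23400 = 0.00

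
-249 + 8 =-241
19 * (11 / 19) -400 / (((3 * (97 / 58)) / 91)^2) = -11141982109 / 84681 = -131575.94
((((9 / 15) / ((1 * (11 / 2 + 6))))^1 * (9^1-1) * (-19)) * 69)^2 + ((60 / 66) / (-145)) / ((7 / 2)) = 16715559068 / 55825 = 299427.84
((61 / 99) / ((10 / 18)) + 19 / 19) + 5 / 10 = 287 / 110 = 2.61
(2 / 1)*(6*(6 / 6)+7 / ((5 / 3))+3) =132 / 5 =26.40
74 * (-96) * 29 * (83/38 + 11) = -51607008/19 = -2716158.32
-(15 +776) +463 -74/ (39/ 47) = -16270/ 39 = -417.18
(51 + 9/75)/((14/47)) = 171.62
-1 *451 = -451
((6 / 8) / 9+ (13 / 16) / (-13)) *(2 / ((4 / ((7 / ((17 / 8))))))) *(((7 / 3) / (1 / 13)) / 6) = 0.17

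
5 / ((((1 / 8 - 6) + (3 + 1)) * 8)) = -1 / 3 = -0.33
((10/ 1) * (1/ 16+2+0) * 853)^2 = 19809155025/ 64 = 309518047.27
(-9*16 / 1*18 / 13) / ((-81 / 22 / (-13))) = -704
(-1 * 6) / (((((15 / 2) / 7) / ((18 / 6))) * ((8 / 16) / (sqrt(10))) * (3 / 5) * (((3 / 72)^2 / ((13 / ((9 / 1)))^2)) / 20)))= -12113920 * sqrt(10) / 9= -4256397.62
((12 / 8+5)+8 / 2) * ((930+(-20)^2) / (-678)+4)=4837 / 226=21.40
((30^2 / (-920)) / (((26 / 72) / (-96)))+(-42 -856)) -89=-217353 / 299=-726.93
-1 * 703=-703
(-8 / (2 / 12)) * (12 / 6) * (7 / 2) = -336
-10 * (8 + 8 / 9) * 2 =-1600 / 9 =-177.78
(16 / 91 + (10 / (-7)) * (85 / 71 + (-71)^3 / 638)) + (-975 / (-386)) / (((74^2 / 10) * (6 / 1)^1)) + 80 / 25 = 17493212260594479 / 21782673032120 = 803.08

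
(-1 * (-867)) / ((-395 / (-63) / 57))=3113397 / 395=7882.02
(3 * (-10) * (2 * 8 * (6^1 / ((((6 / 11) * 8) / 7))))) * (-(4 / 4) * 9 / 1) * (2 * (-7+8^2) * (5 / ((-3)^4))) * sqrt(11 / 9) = 292600 * sqrt(11) / 3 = 323481.47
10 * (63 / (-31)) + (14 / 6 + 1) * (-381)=-40000 / 31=-1290.32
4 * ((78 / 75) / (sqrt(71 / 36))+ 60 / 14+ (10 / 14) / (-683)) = 624 * sqrt(71) / 1775+ 81940 / 4781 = 20.10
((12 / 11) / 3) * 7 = 2.55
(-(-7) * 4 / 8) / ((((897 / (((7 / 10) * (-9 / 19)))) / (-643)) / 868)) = 20511057 / 28405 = 722.09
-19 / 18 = -1.06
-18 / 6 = -3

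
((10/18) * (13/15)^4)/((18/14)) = 0.24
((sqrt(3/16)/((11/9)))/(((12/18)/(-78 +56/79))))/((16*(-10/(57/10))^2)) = -267818319*sqrt(3)/556160000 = -0.83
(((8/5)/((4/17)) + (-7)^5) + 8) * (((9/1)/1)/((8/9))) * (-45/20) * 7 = 428452983/160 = 2677831.14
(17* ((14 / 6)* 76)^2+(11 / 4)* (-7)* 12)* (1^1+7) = 38474632 / 9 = 4274959.11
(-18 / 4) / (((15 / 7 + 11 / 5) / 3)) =-945 / 304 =-3.11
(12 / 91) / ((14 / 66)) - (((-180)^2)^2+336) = -668697333636 / 637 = -1049760335.38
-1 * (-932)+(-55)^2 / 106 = 101817 / 106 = 960.54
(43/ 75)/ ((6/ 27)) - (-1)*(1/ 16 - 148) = -58143/ 400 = -145.36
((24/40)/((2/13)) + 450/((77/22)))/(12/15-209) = -3091/4858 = -0.64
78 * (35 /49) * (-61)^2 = 1451190 /7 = 207312.86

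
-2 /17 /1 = -2 /17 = -0.12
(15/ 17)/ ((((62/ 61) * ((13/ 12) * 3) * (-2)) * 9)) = -305/ 20553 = -0.01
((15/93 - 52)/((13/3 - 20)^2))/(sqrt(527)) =-0.01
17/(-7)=-17/7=-2.43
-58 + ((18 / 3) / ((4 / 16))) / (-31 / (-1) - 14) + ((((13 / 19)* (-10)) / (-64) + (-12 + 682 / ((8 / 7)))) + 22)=550.27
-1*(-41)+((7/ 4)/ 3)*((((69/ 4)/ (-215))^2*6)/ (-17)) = 1030969073/ 25146400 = 41.00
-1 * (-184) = 184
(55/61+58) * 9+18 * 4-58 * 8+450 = 35875/61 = 588.11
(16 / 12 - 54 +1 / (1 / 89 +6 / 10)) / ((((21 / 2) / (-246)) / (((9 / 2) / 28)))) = 5121843 / 26656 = 192.15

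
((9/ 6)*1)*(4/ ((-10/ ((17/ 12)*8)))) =-34/ 5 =-6.80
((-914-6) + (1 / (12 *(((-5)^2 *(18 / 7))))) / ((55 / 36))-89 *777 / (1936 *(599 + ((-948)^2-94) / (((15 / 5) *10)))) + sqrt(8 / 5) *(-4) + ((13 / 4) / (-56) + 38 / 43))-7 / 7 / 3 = -1315530600181573 / 1430689722000-8 *sqrt(10) / 5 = -924.57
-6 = -6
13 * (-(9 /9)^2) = -13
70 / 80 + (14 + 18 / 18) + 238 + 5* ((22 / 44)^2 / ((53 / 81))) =108453 / 424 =255.79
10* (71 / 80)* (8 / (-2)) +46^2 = 4161 / 2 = 2080.50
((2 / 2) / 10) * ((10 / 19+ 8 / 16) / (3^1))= 0.03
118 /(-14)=-59 /7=-8.43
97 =97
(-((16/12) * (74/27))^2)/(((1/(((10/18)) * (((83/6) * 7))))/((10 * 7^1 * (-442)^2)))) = -1740372217875200/177147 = -9824452109.69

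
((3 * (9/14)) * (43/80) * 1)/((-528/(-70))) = 387/2816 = 0.14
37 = 37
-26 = -26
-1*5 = -5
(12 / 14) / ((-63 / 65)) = -130 / 147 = -0.88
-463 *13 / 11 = -6019 / 11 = -547.18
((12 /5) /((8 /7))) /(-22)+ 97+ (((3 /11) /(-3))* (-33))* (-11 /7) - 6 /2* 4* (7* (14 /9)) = -177761 /4620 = -38.48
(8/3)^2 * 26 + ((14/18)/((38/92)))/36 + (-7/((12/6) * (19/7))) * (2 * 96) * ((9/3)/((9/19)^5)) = -7718937295/249318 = -30960.21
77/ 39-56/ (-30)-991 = -192496/ 195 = -987.16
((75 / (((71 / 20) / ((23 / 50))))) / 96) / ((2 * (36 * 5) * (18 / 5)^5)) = 71875 / 154551545856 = 0.00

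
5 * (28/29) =140/29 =4.83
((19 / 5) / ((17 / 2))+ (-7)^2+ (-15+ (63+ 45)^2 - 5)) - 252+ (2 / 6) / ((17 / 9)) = 972538 / 85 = 11441.62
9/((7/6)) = 54/7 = 7.71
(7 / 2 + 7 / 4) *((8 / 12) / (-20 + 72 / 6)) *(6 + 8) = -49 / 8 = -6.12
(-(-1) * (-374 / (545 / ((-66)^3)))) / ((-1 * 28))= -26880876 / 3815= -7046.10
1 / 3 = 0.33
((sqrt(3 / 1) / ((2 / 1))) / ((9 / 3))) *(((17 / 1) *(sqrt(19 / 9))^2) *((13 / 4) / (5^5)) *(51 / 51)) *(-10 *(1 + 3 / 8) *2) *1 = -46189 *sqrt(3) / 270000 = -0.30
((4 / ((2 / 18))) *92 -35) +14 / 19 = 62277 / 19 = 3277.74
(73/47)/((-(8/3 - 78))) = 219/10622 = 0.02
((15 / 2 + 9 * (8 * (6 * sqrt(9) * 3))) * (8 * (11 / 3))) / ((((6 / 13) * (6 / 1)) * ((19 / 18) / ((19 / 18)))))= 41263.44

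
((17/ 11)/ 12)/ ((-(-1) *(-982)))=-17/ 129624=-0.00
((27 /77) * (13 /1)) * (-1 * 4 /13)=-108 /77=-1.40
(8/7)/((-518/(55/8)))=-55/3626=-0.02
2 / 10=1 / 5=0.20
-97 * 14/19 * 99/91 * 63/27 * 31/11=-126294/247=-511.31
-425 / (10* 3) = -85 / 6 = -14.17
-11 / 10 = -1.10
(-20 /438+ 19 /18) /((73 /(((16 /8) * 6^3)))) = 31848 /5329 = 5.98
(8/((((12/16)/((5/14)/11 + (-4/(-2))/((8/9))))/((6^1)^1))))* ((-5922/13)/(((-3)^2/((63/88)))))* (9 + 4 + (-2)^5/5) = -24978996/715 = -34935.66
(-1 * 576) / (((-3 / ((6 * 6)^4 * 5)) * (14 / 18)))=14511882240 / 7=2073126034.29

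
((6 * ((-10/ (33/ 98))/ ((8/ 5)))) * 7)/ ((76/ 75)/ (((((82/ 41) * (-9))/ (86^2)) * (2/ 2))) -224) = 5788125/ 4754728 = 1.22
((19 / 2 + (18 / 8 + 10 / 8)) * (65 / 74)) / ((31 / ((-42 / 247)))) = -1365 / 21793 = -0.06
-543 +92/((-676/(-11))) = -91514/169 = -541.50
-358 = -358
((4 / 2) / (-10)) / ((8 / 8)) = -1 / 5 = -0.20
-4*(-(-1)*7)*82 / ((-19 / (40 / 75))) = 64.45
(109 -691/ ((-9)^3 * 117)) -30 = 6738838/ 85293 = 79.01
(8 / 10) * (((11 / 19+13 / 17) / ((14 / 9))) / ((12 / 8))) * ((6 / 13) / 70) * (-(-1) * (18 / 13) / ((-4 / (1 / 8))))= -2511 / 19105450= -0.00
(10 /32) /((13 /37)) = 185 /208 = 0.89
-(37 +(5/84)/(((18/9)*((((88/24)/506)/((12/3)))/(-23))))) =2386/7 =340.86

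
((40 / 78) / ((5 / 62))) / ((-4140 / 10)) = -124 / 8073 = -0.02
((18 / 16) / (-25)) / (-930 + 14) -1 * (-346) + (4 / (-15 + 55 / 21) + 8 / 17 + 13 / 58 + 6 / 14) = 2850317292327 / 8218901600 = 346.80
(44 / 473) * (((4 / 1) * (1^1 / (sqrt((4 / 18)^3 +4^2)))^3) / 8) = 19683 * sqrt(2918) / 1464532528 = 0.00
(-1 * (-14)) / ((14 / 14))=14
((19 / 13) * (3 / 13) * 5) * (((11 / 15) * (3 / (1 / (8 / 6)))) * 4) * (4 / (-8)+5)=15048 / 169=89.04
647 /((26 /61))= 39467 /26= 1517.96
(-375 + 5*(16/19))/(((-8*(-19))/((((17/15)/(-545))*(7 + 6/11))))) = 1988099/51940680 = 0.04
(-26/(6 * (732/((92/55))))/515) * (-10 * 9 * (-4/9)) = -2392/3110085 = -0.00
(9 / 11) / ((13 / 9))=81 / 143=0.57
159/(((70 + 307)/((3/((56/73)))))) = 34821/21112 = 1.65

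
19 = 19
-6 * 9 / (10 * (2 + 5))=-27 / 35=-0.77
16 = 16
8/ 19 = 0.42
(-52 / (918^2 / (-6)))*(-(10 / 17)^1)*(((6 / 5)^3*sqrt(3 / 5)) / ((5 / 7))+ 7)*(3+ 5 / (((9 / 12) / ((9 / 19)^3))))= -15431780 / 2729559627 -24690848*sqrt(15) / 63184250625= -0.01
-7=-7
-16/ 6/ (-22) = 4/ 33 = 0.12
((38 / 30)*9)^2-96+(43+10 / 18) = 17441 / 225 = 77.52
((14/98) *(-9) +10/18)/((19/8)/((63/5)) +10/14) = -368/455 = -0.81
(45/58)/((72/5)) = 25/464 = 0.05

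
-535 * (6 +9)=-8025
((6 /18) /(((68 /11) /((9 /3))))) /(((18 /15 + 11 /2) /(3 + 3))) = 165 /1139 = 0.14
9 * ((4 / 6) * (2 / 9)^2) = 8 / 27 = 0.30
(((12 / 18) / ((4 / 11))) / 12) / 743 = 11 / 53496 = 0.00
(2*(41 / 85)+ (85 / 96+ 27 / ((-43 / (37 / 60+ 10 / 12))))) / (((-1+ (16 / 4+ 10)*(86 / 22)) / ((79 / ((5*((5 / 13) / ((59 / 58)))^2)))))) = 168553848149687 / 87199118640000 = 1.93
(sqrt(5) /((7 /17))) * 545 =9265 * sqrt(5) /7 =2959.60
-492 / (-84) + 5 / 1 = 76 / 7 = 10.86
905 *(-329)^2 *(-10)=-979581050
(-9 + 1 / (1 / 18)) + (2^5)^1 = 41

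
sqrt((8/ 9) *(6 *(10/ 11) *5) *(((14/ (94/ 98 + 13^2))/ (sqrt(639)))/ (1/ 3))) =70 *sqrt(53438) *71^(3/ 4)/ 813021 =0.49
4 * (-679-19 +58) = -2560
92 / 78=46 / 39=1.18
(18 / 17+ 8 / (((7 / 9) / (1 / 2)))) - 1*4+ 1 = 381 / 119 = 3.20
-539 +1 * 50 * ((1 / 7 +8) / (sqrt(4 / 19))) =-539 +1425 * sqrt(19) / 7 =348.35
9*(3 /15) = 1.80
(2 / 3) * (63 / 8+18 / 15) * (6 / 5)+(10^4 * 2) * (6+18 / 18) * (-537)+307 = -3758984287 / 50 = -75179685.74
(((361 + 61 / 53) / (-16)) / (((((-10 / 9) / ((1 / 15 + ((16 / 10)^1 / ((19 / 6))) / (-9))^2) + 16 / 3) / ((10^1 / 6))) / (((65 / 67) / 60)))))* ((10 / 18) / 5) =29705 / 4392785856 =0.00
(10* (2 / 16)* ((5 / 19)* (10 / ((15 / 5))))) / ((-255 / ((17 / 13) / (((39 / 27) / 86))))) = -1075 / 3211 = -0.33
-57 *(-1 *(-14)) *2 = -1596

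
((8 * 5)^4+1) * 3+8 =7680011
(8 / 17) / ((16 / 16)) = 8 / 17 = 0.47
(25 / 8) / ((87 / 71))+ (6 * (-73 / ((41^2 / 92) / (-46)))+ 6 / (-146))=94392827375 / 85408248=1105.20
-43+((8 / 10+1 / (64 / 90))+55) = 2273 / 160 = 14.21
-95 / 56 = -1.70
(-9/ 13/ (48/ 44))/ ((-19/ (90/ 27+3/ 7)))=869/ 6916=0.13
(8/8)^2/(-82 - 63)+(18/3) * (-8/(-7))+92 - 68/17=96273/1015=94.85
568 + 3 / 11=6251 / 11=568.27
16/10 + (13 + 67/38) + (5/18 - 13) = 3113/855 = 3.64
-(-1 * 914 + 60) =854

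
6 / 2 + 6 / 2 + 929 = 935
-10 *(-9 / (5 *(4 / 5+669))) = 90 / 3349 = 0.03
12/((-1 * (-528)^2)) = -1/23232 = -0.00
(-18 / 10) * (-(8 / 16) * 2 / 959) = 9 / 4795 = 0.00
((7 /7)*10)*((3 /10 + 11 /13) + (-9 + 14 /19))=-17579 /247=-71.17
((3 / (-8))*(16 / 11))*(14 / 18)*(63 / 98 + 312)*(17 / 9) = -24803 / 99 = -250.54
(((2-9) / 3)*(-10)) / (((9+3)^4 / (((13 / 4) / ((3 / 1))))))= 455 / 373248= 0.00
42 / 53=0.79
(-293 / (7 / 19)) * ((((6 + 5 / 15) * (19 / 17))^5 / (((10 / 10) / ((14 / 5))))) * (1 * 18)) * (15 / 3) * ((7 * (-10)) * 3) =9556860840009886760 / 12778713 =747873501815.86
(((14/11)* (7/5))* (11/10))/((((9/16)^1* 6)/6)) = 784/225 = 3.48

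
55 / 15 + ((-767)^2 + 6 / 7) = 12354164 / 21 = 588293.52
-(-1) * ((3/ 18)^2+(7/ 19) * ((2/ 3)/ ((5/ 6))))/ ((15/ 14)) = 7721/ 25650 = 0.30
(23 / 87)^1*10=230 / 87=2.64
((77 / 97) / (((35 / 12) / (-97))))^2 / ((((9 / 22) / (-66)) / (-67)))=188341824 / 25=7533672.96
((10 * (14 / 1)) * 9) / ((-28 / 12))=-540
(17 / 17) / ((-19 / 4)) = -4 / 19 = -0.21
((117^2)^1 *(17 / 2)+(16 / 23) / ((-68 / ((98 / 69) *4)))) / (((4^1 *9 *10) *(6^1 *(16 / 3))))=6278360891 / 621596160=10.10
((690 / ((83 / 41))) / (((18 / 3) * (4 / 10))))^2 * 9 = 5002025625 / 27556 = 181522.20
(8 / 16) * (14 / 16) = 7 / 16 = 0.44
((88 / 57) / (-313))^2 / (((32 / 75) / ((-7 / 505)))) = -8470 / 10716143127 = -0.00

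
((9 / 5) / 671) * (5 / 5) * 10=18 / 671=0.03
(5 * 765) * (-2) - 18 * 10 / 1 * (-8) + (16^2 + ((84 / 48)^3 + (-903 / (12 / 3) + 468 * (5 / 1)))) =-245401 / 64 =-3834.39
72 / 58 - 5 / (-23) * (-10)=-622 / 667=-0.93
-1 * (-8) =8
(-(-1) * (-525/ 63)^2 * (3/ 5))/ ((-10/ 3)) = -25/ 2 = -12.50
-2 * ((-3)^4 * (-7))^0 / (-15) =0.13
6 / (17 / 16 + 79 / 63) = 6048 / 2335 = 2.59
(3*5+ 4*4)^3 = 29791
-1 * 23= -23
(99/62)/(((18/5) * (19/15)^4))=2784375/16159804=0.17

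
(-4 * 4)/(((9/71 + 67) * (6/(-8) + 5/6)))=-6816/2383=-2.86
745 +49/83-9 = 61137/83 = 736.59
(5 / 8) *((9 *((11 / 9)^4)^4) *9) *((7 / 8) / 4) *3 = 1608240545225025635 / 1952152956156672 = 823.83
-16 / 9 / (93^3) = -16 / 7239213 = -0.00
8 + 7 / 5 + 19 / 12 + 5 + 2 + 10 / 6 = 393 / 20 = 19.65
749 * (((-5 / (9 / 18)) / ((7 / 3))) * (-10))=32100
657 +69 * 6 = 1071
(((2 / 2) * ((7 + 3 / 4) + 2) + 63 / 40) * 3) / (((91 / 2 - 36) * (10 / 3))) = 1.07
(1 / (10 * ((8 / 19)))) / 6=19 / 480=0.04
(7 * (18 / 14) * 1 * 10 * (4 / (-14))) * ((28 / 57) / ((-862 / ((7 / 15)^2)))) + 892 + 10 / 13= 1425628106 / 1596855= 892.77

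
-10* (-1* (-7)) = -70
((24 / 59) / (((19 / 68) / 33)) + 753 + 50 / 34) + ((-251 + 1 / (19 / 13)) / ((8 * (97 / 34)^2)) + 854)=296335664258 / 179307313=1652.67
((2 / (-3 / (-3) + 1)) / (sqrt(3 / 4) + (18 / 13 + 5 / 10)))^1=637 / 947-169*sqrt(3) / 947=0.36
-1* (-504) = 504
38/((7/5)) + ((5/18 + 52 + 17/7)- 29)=6659/126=52.85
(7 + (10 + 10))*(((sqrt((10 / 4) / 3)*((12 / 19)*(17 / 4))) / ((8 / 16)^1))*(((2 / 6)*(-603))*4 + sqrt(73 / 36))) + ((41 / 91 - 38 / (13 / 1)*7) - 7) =153*sqrt(30)*(-4824 + sqrt(73)) / 38 - 2458 / 91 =-106222.45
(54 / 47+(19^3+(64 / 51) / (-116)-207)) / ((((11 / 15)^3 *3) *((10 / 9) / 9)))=1404781754625 / 30840601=45549.75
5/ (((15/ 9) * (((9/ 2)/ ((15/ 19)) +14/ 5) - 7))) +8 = 10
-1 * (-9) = 9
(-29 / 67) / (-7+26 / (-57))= 1653 / 28475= 0.06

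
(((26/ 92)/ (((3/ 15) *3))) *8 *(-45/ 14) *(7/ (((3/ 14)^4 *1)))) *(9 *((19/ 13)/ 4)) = -9123800/ 69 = -132228.99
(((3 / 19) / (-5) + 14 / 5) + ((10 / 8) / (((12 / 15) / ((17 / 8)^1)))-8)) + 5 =37559 / 12160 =3.09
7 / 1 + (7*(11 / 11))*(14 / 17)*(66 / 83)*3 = 29281 / 1411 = 20.75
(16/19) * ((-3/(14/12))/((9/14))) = -64/19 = -3.37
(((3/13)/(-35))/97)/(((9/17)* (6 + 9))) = -17/1986075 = -0.00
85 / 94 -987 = -986.10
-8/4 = -2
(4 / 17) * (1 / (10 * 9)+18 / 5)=130 / 153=0.85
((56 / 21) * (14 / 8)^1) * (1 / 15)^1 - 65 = -2911 / 45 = -64.69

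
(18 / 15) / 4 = 3 / 10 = 0.30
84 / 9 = 28 / 3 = 9.33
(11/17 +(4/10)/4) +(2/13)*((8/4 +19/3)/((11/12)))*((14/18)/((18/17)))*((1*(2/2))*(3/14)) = 634847/656370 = 0.97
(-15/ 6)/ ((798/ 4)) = -5/ 399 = -0.01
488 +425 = 913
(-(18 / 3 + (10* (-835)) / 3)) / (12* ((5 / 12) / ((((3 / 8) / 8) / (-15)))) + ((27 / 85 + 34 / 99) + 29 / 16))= -373940160 / 215090957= -1.74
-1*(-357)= 357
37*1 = 37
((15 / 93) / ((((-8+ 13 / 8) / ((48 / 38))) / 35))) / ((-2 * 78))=0.01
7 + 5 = 12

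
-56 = -56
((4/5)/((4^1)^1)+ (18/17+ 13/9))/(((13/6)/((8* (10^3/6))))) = 1663.55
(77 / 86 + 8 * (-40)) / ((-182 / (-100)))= -52775 / 301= -175.33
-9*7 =-63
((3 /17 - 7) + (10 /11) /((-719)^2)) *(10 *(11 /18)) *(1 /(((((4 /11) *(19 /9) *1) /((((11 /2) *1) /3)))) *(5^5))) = -39908344993 /1252338022500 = -0.03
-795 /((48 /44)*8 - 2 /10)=-43725 /469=-93.23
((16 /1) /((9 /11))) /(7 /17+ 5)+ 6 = 1990 /207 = 9.61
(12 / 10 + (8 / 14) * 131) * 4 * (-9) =-95832 / 35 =-2738.06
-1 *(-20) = 20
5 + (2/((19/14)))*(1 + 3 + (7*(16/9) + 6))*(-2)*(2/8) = -1973/171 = -11.54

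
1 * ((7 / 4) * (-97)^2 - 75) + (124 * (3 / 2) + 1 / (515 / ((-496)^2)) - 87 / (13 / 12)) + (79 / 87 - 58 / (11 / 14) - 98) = 430640988469 / 25628460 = 16803.23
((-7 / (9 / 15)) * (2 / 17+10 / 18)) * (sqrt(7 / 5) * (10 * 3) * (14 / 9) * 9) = -100940 * sqrt(35) / 153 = -3903.07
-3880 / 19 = -204.21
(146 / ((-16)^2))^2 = 5329 / 16384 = 0.33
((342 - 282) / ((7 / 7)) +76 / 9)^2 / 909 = 379456 / 73629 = 5.15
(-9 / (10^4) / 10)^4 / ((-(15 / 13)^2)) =-123201 / 2500000000000000000000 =-0.00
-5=-5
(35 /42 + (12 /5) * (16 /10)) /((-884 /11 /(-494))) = 146509 /5100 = 28.73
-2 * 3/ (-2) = 3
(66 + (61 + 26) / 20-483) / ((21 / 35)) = -2751 / 4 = -687.75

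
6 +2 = 8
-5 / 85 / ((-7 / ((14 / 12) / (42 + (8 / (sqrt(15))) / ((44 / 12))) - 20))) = -21310915 / 126976332 - 11 * sqrt(15) / 13604607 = -0.17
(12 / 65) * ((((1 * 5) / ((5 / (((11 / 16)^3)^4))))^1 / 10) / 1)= 9415285130163 / 45739683715481600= 0.00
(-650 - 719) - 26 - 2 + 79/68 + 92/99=-1394.91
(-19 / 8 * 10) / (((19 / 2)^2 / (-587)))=2935 / 19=154.47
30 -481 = -451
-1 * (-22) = 22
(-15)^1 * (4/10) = -6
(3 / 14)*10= 15 / 7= 2.14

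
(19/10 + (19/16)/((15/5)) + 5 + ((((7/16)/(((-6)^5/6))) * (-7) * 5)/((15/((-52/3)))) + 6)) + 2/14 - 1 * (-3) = 26821429/1632960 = 16.43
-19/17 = -1.12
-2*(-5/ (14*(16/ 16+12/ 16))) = 20/ 49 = 0.41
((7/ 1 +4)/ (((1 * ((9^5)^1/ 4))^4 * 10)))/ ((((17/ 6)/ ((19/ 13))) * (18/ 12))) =107008/ 13434220332257906325105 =0.00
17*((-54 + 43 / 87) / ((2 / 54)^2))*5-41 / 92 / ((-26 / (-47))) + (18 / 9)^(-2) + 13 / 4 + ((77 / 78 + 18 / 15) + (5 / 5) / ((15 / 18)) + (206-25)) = -3315296.54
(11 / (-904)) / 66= -0.00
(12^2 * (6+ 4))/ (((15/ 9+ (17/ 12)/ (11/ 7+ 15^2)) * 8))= 1141920/ 10613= 107.60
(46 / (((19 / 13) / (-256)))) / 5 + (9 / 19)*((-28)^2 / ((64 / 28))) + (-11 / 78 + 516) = -6914419 / 7410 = -933.12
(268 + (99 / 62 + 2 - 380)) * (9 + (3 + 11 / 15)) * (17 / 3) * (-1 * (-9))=-21823087 / 310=-70397.05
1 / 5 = 0.20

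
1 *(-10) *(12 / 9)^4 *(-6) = 5120 / 27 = 189.63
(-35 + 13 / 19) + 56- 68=-880 / 19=-46.32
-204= -204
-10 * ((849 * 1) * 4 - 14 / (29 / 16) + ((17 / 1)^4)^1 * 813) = -19692728770 / 29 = -679059612.76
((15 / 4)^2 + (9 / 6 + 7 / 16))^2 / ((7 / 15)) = 3840 / 7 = 548.57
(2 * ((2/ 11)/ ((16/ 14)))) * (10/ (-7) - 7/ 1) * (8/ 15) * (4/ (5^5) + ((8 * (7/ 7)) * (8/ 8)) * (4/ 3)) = -2145712/ 140625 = -15.26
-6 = -6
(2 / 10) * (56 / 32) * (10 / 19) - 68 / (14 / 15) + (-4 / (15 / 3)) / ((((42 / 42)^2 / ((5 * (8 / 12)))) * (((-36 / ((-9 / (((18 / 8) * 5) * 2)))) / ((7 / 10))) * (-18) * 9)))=-1056920563 / 14543550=-72.67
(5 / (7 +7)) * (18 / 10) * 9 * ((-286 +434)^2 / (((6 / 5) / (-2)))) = -1478520 / 7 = -211217.14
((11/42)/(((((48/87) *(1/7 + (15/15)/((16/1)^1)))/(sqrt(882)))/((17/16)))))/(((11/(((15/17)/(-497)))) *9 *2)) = -0.00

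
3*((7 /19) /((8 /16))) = 42 /19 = 2.21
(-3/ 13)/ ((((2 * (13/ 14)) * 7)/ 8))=-0.14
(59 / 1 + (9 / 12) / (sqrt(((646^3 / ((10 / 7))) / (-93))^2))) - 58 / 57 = 656513189065 / 11322617712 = 57.98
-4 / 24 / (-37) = 0.00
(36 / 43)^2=1296 / 1849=0.70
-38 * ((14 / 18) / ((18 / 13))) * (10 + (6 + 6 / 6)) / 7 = -4199 / 81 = -51.84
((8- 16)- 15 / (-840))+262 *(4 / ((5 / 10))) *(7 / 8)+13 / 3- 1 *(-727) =429635 / 168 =2557.35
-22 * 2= -44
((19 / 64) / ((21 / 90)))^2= 81225 / 50176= 1.62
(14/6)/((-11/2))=-14/33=-0.42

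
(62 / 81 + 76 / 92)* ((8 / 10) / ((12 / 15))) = 1.59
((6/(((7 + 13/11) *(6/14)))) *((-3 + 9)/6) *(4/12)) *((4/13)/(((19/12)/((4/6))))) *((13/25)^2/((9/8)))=256256/14428125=0.02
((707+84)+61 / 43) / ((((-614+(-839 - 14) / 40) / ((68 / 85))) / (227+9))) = -85775616 / 364253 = -235.48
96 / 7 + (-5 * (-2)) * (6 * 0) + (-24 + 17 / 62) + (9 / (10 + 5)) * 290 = 71171 / 434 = 163.99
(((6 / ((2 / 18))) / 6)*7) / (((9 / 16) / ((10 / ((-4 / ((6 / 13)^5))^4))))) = 15995693175275520 / 19004963774880799438801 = 0.00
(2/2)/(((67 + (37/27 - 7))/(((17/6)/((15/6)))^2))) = 867/41425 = 0.02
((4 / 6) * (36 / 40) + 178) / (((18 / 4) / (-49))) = -87514 / 45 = -1944.76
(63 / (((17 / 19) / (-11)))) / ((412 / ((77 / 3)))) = -337953 / 7004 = -48.25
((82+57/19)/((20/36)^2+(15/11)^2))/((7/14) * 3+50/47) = 460647/30125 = 15.29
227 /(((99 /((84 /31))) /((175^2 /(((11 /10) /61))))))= 118738025000 /11253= 10551677.33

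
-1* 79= -79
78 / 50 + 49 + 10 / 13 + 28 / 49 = 118074 / 2275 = 51.90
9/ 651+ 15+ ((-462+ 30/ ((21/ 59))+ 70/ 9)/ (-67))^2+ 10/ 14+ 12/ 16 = 103757931553/ 2209288284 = 46.96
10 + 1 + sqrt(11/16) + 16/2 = sqrt(11)/4 + 19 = 19.83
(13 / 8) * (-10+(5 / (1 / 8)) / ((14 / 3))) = -65 / 28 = -2.32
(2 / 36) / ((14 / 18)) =1 / 14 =0.07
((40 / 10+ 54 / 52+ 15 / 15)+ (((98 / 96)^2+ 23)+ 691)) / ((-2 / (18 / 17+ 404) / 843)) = -20895509174815 / 169728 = -123111738.63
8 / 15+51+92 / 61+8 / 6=49753 / 915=54.37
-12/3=-4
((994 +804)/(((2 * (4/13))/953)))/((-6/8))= -11137711/3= -3712570.33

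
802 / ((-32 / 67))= -26867 / 16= -1679.19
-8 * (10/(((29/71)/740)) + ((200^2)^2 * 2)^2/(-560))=29695999999970577600/203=146285714285569347.78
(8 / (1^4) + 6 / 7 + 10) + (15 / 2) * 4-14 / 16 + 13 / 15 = 41033 / 840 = 48.85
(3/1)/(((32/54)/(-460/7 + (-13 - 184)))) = -148959/112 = -1329.99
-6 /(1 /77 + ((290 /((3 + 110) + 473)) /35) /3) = -203049 /599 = -338.98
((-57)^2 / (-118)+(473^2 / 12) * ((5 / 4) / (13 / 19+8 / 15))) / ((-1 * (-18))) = 6260986001 / 5896224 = 1061.86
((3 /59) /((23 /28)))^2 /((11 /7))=49392 /20255939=0.00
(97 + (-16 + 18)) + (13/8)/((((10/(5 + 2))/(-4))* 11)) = 21689/220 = 98.59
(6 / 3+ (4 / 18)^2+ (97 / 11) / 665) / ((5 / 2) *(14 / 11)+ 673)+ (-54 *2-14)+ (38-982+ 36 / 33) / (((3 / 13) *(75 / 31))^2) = -3146.92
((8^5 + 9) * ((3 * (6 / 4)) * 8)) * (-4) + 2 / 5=-23599438 / 5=-4719887.60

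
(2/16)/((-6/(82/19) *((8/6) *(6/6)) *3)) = -41/1824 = -0.02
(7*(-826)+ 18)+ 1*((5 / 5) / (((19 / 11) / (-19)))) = -5775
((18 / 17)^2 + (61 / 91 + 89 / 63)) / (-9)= -758390 / 2130219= -0.36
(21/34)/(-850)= -21/28900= -0.00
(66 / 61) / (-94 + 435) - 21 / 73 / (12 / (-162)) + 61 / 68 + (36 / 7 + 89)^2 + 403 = 4264126680017 / 459959276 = 9270.66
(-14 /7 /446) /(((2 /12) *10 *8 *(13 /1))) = -0.00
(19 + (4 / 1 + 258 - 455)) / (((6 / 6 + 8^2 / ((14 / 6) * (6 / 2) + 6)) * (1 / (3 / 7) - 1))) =-3393 / 154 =-22.03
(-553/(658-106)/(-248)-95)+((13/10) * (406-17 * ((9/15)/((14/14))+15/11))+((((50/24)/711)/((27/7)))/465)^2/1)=4521891610838628725923/11612230293302971200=389.41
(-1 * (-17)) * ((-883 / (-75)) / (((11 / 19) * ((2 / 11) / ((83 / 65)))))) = 23672347 / 9750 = 2427.93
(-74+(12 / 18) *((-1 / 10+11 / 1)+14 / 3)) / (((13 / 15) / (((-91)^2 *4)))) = -7294924 / 3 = -2431641.33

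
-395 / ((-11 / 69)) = 27255 / 11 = 2477.73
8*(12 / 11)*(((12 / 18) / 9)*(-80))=-5120 / 99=-51.72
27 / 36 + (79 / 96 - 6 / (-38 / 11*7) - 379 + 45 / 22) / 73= -45102559 / 10252704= -4.40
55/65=11/13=0.85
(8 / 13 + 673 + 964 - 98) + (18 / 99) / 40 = 4403313 / 2860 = 1539.62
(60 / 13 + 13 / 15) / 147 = 0.04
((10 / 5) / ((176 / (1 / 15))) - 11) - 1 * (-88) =101641 / 1320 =77.00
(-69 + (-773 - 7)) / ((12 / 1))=-283 / 4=-70.75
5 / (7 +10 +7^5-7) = 5 / 16817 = 0.00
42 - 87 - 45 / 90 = -91 / 2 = -45.50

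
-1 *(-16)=16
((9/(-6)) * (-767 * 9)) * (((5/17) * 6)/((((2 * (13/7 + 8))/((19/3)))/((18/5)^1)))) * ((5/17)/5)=8262891/6647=1243.10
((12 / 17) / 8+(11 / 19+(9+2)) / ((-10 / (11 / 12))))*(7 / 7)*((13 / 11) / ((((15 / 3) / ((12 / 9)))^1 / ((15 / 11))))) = -49036 / 117249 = -0.42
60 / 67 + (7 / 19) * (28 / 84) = 3889 / 3819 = 1.02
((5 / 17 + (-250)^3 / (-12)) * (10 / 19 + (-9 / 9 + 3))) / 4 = 265625060 / 323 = 822368.61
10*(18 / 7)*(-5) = -900 / 7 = -128.57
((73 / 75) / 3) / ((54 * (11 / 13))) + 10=1337449 / 133650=10.01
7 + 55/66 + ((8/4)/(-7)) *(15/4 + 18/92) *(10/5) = 5389/966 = 5.58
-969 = -969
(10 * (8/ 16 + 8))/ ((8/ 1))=85/ 8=10.62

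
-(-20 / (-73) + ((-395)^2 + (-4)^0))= -11389918 / 73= -156026.27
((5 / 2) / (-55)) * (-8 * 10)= 40 / 11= 3.64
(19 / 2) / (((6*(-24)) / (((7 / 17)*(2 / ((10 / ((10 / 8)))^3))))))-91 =-91.00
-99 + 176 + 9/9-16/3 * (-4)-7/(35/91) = 1217/15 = 81.13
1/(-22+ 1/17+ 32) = 17/171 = 0.10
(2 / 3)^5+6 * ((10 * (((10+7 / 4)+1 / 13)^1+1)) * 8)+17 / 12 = 6158.47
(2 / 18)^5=0.00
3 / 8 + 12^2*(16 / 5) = 18447 / 40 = 461.18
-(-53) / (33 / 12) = 212 / 11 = 19.27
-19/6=-3.17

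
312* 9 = 2808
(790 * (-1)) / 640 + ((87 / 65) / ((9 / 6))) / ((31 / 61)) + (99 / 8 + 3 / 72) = 5005501 / 386880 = 12.94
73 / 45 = 1.62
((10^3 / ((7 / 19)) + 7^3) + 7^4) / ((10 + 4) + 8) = 19104 / 77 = 248.10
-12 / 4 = -3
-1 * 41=-41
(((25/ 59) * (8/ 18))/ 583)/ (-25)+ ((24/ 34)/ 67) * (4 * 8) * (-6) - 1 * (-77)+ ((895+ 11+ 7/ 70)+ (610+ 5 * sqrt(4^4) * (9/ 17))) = 5759534108077/ 3526036470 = 1633.43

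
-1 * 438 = -438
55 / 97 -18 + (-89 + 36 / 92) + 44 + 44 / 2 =-89333 / 2231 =-40.04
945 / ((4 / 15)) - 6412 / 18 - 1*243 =106003 / 36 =2944.53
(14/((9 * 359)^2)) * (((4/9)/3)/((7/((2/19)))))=16/5355392193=0.00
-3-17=-20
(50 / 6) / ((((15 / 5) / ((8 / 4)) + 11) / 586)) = 390.67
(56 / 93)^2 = 3136 / 8649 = 0.36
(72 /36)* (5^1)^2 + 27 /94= 4727 /94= 50.29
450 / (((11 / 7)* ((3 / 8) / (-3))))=-25200 / 11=-2290.91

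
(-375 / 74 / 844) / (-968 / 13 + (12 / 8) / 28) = 34125 / 422897383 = 0.00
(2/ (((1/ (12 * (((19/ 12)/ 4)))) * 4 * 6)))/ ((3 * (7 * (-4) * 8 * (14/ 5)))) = -0.00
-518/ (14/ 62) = -2294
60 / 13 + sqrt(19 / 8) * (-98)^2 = 60 / 13 + 2401 * sqrt(38) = 14805.37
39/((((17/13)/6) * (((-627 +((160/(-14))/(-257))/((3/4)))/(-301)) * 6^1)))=823619979/57521183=14.32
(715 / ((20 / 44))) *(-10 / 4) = -7865 / 2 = -3932.50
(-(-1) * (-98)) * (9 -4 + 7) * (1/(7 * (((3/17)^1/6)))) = -5712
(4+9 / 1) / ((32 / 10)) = 65 / 16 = 4.06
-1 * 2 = -2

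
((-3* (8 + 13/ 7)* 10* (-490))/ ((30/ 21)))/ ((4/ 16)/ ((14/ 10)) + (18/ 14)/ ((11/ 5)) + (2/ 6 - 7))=-17180.81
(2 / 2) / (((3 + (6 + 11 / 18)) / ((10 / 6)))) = 0.17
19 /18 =1.06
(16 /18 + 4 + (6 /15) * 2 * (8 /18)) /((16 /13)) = 767 /180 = 4.26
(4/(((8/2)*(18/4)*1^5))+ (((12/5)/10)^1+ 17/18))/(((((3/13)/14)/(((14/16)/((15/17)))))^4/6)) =2901588826279689091/26244000000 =110561988.50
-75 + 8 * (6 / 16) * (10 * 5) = 75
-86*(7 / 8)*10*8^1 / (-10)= 602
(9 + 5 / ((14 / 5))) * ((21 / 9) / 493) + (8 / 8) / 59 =11867 / 174522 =0.07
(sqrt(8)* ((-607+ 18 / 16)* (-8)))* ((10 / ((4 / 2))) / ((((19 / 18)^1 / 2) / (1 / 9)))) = 193880* sqrt(2) / 19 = 14430.93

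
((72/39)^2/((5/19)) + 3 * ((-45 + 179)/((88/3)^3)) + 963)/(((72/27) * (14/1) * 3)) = 281002409559/32247255040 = 8.71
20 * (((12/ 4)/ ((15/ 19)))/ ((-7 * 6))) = -38/ 21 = -1.81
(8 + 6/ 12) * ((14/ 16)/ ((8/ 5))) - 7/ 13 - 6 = -3145/ 1664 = -1.89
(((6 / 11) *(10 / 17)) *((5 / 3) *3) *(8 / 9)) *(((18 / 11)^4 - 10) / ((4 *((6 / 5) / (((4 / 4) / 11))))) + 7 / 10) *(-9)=-249848680 / 30116537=-8.30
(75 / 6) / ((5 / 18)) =45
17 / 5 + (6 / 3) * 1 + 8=67 / 5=13.40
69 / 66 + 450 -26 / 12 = 14813 / 33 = 448.88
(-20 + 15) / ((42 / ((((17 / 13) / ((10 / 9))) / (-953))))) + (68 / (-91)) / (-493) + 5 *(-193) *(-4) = 38831107207 / 10059868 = 3860.00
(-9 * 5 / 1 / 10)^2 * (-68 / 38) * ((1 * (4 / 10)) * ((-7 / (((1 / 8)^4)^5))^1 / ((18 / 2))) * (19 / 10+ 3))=63688597516066023635.27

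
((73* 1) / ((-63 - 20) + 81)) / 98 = -73 / 196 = -0.37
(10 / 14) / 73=5 / 511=0.01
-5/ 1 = -5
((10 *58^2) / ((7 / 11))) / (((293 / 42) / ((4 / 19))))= 8880960 / 5567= 1595.29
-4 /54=-2 /27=-0.07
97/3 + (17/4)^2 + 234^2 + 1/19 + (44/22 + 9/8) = 49986331/912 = 54809.57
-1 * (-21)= 21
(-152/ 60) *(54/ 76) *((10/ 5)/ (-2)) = 9/ 5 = 1.80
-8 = -8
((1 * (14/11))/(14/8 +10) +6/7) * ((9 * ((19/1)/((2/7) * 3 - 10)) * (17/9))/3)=-564281/49632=-11.37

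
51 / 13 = 3.92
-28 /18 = -14 /9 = -1.56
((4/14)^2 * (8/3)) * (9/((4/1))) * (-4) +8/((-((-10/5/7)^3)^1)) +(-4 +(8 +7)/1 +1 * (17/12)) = 207833/588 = 353.46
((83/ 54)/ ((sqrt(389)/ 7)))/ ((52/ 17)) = 9877*sqrt(389)/ 1092312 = 0.18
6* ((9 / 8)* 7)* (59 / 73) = 11151 / 292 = 38.19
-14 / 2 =-7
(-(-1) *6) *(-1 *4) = -24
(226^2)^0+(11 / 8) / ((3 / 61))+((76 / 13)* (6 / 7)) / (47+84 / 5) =20229875 / 696696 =29.04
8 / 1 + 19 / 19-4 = 5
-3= -3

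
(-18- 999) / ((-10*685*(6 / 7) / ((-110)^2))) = 287133 / 137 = 2095.86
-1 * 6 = -6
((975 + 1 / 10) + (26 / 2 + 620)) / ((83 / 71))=1375.60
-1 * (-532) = 532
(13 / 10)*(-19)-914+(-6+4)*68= -10747 / 10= -1074.70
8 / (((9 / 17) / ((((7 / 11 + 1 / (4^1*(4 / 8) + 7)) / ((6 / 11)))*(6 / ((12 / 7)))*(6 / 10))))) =17612 / 405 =43.49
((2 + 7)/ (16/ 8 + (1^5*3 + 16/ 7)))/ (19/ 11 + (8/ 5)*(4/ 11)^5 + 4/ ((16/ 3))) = 67641420/ 136205921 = 0.50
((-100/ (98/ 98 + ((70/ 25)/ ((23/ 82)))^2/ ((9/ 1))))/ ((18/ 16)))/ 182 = -5290000/ 130760539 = -0.04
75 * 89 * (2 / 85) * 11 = 29370 / 17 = 1727.65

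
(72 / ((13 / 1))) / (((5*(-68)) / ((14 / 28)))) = -9 / 1105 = -0.01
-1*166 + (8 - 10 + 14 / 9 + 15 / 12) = -5947 / 36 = -165.19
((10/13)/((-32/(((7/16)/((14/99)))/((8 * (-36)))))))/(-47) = -55/10010624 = -0.00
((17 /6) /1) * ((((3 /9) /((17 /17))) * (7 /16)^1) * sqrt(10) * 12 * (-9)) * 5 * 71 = -50096.41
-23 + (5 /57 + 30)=404 /57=7.09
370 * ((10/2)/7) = 1850/7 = 264.29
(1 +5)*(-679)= -4074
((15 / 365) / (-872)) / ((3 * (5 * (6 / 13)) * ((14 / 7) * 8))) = -0.00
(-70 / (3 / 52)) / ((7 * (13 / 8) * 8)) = -40 / 3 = -13.33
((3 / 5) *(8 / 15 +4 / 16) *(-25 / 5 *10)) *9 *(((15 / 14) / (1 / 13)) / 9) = -9165 / 28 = -327.32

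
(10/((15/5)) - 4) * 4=-8/3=-2.67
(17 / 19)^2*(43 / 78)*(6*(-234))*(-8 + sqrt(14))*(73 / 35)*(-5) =-130632624 / 2527 + 16329078*sqrt(14) / 2527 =-27516.74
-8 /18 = -4 /9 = -0.44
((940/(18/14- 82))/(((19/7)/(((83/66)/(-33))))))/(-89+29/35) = -6690215/3607662069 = -0.00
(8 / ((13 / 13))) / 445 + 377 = 377.02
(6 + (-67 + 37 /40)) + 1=-2363 /40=-59.08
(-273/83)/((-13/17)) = 357/83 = 4.30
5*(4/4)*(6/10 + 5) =28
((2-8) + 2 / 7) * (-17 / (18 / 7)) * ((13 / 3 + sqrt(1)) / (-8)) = -680 / 27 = -25.19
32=32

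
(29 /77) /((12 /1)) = 29 /924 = 0.03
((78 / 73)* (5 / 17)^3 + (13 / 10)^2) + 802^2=23068508726281 / 35864900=643205.72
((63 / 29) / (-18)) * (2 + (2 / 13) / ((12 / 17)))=-1211 / 4524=-0.27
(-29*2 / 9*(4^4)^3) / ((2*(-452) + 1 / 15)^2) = -24326963200 / 183846481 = -132.32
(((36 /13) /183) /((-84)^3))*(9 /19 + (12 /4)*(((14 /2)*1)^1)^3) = -815 /31007886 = -0.00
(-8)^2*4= 256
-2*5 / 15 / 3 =-2 / 9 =-0.22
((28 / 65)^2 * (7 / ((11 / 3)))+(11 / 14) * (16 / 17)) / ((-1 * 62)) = -3024508 / 171446275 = -0.02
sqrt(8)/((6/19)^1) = 8.96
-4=-4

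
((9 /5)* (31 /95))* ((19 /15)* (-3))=-279 /125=-2.23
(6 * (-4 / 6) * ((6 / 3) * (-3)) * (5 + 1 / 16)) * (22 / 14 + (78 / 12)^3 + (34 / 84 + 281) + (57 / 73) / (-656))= 45420695325 / 670432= 67748.40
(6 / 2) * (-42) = -126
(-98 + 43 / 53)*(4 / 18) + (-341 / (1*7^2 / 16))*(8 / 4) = -1903274 / 7791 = -244.29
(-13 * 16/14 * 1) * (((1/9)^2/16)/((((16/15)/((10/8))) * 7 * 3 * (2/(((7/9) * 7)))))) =-325/186624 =-0.00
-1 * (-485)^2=-235225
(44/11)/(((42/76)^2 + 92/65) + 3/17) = 6382480/3027301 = 2.11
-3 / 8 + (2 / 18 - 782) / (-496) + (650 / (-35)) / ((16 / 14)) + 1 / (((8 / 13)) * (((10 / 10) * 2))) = -1025 / 72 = -14.24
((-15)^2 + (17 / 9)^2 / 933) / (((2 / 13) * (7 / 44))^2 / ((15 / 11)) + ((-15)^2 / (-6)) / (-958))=5684.30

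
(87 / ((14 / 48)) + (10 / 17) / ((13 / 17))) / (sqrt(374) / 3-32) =-3918816 / 402311-40821 * sqrt(374) / 402311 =-11.70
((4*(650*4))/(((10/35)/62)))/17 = 2256800/17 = 132752.94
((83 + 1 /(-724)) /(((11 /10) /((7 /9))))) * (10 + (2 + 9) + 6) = 6309555 /3982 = 1584.52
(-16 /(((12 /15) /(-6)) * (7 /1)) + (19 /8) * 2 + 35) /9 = 177 /28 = 6.32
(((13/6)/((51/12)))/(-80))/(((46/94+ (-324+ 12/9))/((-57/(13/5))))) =-2679/6178072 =-0.00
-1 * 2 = -2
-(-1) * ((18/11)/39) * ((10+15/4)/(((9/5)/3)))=0.96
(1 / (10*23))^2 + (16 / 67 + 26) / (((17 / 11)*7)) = 1022988173 / 421771700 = 2.43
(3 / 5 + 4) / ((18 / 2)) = 23 / 45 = 0.51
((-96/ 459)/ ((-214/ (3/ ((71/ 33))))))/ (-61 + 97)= 0.00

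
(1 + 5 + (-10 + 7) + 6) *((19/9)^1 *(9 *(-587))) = -100377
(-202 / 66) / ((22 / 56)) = -2828 / 363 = -7.79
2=2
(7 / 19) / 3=7 / 57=0.12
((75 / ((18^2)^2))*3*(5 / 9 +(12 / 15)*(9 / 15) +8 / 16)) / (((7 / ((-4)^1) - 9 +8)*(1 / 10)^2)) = -17275 / 144342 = -0.12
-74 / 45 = -1.64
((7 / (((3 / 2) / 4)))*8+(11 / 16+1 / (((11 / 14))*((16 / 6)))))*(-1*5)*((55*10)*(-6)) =9932875 / 4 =2483218.75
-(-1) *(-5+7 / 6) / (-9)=23 / 54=0.43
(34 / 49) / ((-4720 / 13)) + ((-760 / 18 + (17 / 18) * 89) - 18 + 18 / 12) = 25.33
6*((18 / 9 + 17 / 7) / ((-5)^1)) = -186 / 35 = -5.31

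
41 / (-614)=-41 / 614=-0.07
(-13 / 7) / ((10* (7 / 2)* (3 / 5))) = -13 / 147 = -0.09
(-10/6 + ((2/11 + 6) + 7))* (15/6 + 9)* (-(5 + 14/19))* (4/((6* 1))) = -50140/99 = -506.46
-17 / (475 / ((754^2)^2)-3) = 5494577518352 / 969631326293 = 5.67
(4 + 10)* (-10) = -140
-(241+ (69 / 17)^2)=-74410 / 289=-257.47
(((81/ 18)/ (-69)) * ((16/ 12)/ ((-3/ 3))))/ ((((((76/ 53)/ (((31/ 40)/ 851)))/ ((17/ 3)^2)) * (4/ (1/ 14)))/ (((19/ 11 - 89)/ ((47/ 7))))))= -474827/ 1153593474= -0.00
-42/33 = -14/11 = -1.27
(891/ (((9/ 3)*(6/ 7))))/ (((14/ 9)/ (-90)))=-40095/ 2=-20047.50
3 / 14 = 0.21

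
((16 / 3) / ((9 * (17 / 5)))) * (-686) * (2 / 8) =-13720 / 459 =-29.89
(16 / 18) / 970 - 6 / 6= -4361 / 4365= -1.00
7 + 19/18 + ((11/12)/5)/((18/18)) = 1483/180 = 8.24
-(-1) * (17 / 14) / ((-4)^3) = -17 / 896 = -0.02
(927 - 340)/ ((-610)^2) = 0.00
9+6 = 15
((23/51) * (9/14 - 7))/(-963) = 2047/687582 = 0.00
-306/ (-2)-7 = 146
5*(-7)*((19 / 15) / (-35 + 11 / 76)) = 10108 / 7947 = 1.27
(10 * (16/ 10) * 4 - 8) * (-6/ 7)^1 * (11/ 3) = -176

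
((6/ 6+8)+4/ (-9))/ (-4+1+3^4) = 77/ 702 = 0.11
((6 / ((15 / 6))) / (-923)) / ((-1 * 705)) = 4 / 1084525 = 0.00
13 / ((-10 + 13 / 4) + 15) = 52 / 33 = 1.58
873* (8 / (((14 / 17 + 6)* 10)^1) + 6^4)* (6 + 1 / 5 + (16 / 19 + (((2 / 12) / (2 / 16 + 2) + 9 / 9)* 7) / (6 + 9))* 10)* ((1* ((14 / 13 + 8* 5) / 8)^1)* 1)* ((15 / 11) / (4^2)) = 4171349838471363 / 428633920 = 9731730.61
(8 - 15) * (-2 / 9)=1.56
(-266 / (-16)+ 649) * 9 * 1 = 47925 / 8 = 5990.62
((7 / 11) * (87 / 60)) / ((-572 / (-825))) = 3045 / 2288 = 1.33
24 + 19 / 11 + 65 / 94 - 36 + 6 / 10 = -46433 / 5170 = -8.98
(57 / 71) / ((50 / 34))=969 / 1775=0.55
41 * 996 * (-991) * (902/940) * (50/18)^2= -380235055750/1269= -299633613.67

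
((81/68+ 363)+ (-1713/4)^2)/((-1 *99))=-16661111/8976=-1856.18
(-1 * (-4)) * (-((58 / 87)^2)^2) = -64 / 81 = -0.79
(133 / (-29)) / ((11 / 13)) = -1729 / 319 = -5.42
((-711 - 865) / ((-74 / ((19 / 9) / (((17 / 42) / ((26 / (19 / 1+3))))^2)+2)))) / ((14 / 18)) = 4959393048 / 9056971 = 547.58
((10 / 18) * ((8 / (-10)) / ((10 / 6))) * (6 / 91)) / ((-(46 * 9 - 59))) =8 / 161525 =0.00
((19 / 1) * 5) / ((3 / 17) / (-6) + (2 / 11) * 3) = 35530 / 193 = 184.09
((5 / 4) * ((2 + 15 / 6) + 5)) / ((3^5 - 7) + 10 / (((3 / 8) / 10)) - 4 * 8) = 285 / 11296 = 0.03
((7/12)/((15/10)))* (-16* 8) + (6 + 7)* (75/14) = 2503/126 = 19.87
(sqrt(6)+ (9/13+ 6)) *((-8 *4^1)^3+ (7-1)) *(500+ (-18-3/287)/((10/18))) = -1912487417826/18655-21982613998 *sqrt(6)/1435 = -140042232.94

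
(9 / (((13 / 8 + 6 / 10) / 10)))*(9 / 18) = 1800 / 89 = 20.22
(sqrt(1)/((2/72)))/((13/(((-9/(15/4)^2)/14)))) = -288/2275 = -0.13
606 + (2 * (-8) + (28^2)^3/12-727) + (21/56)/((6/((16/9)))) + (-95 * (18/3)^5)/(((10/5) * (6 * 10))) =361361092/9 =40151232.44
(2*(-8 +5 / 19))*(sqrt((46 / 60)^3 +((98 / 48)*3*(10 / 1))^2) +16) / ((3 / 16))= -392*sqrt(3039130635) / 4275 - 25088 / 19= -6375.46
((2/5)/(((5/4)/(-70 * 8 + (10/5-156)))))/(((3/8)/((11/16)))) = -10472/25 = -418.88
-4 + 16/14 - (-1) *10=50/7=7.14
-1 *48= -48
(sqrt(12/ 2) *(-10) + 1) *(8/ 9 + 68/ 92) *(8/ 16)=337/ 414 - 1685 *sqrt(6)/ 207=-19.13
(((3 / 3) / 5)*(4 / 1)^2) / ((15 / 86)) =18.35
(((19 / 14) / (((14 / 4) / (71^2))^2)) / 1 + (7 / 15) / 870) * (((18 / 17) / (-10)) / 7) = -12601652610301 / 295923250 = -42584.19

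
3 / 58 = 0.05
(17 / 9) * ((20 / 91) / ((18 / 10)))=1700 / 7371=0.23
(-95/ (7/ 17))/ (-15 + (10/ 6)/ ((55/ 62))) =53295/ 3031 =17.58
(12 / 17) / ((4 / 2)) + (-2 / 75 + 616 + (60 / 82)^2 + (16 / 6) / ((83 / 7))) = 109774656068 / 177891825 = 617.09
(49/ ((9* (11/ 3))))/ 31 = 49/ 1023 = 0.05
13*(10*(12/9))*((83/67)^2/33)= 3582280/444411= 8.06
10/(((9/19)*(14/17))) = 1615/63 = 25.63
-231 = -231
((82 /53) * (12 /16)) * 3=369 /106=3.48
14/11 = 1.27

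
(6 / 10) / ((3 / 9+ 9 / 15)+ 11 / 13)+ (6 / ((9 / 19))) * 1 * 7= 92653 / 1041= 89.00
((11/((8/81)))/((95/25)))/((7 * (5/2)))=891/532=1.67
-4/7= -0.57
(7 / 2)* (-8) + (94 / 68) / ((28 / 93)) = -22285 / 952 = -23.41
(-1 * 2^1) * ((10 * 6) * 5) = -600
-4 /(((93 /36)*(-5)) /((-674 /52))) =-8088 /2015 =-4.01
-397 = -397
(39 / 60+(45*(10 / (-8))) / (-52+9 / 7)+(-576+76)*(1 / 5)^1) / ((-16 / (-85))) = -1185767 / 2272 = -521.90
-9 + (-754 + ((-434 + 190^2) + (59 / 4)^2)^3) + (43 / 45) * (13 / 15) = 127746902895075560539 / 2764800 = 46204753651286.01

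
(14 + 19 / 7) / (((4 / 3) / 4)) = 351 / 7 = 50.14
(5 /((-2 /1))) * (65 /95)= -65 /38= -1.71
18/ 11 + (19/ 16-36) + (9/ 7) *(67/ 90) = -198469/ 6160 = -32.22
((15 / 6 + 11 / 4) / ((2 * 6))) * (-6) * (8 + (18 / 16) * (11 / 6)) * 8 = -3381 / 16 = -211.31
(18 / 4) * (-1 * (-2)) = 9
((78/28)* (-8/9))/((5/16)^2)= -13312/525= -25.36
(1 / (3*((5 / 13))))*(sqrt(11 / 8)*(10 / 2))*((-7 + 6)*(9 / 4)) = -39*sqrt(22) / 16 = -11.43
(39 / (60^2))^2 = 169 / 1440000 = 0.00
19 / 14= 1.36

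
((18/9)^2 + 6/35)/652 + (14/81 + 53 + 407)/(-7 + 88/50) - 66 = -18622353557/121071510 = -153.81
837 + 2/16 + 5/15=20099/24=837.46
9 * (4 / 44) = 0.82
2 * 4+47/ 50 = 447/ 50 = 8.94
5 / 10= 1 / 2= 0.50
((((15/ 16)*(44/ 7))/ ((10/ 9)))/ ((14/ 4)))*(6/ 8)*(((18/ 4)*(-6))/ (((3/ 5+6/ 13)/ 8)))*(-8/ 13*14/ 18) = 17820/ 161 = 110.68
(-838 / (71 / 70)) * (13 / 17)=-631.80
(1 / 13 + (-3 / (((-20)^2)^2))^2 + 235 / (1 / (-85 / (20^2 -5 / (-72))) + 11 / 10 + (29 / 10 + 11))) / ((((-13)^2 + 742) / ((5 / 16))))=96049126401474083 / 12223279677440000000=0.01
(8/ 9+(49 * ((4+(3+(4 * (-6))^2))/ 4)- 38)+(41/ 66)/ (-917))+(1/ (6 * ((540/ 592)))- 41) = 115429473947/ 16340940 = 7063.82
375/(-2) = -375/2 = -187.50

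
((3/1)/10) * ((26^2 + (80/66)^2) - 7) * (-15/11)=-730141/2662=-274.28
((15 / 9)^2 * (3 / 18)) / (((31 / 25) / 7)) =4375 / 1674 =2.61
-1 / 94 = -0.01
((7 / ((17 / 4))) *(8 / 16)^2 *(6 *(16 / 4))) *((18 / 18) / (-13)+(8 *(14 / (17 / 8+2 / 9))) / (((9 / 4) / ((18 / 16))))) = 675192 / 2873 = 235.01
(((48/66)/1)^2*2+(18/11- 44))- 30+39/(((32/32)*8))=-64305/968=-66.43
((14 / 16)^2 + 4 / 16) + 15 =1025 / 64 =16.02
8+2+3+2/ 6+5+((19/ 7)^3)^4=6640706027994538/ 41523861603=159925.06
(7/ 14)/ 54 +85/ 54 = 19/ 12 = 1.58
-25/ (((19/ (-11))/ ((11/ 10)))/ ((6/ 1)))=1815/ 19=95.53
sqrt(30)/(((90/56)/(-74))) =-2072 * sqrt(30)/45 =-252.20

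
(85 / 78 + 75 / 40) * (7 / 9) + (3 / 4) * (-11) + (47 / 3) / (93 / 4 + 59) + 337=6510979 / 19656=331.25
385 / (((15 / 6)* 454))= 77 / 227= 0.34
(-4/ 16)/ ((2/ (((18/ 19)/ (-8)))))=9/ 608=0.01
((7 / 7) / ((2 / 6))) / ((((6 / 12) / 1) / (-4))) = -24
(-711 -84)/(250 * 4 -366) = -795/634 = -1.25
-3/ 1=-3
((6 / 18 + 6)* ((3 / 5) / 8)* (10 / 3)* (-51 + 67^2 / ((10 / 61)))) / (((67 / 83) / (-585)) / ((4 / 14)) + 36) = 16809938457 / 13981964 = 1202.26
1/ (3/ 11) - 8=-13/ 3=-4.33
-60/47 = -1.28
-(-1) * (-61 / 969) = -61 / 969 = -0.06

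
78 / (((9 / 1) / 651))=5642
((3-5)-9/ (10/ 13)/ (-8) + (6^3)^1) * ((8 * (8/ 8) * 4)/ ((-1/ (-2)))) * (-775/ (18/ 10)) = -5937188.89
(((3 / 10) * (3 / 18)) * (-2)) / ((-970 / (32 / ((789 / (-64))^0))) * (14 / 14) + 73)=-8 / 3415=-0.00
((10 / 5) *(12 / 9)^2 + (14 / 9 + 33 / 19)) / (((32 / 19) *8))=1171 / 2304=0.51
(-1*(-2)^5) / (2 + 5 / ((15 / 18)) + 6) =2.29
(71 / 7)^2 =5041 / 49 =102.88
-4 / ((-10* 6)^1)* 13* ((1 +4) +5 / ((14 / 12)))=169 / 21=8.05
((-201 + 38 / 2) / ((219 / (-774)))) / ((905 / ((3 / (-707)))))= -20124 / 6672565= -0.00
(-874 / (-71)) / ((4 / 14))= 3059 / 71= 43.08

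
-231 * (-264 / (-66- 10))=-15246 / 19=-802.42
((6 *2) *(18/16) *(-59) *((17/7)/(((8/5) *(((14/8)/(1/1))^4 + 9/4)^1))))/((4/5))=-2708100/20839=-129.95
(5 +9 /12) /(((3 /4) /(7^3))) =7889 /3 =2629.67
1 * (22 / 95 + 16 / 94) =1794 / 4465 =0.40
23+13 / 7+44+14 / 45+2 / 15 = 69.30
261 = 261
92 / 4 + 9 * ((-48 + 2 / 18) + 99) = 483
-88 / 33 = -8 / 3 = -2.67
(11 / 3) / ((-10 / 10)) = -11 / 3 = -3.67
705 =705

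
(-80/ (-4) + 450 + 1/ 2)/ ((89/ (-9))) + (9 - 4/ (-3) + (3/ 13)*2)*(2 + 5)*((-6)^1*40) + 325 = -41323327/ 2314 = -17857.96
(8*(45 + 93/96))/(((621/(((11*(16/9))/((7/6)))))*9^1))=129448/117369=1.10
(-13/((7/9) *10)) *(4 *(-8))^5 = 1962934272/35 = 56083836.34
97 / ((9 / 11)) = 1067 / 9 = 118.56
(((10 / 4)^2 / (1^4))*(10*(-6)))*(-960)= 360000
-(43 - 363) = 320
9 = 9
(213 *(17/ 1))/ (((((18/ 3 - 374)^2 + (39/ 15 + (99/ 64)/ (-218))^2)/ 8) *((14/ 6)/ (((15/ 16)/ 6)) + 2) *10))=105728657817600/ 83701619738737247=0.00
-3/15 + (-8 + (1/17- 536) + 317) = -19307/85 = -227.14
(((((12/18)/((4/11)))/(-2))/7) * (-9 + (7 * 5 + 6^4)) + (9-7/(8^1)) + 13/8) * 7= -13723/12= -1143.58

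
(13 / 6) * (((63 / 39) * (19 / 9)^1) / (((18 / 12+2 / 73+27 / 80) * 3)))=388360 / 294057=1.32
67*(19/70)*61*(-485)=-7532341/14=-538024.36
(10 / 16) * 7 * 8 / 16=2.19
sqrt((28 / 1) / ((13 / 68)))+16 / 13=16 / 13+4* sqrt(1547) / 13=13.33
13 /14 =0.93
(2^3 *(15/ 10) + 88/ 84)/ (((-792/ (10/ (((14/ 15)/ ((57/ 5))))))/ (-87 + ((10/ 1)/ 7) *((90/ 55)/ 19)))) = 29021395/ 166012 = 174.82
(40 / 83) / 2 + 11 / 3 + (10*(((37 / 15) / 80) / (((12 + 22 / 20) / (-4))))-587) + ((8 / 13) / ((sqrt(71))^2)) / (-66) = -193140166525 / 331180707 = -583.19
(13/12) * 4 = 13/3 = 4.33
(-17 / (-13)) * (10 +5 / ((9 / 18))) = 340 / 13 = 26.15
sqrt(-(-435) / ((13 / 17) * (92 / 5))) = 5 * sqrt(442221) / 598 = 5.56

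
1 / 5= 0.20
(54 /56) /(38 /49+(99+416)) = 189 /101092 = 0.00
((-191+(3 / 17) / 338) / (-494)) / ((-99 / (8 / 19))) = -2194966 / 1334815911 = -0.00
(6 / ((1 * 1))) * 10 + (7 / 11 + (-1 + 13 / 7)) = 4735 / 77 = 61.49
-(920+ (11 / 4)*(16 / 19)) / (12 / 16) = -70096 / 57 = -1229.75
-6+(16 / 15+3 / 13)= -917 / 195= -4.70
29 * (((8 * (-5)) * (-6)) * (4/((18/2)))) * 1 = 9280/3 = 3093.33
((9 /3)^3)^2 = 729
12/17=0.71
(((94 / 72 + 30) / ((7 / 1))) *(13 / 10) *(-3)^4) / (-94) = -18837 / 3760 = -5.01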